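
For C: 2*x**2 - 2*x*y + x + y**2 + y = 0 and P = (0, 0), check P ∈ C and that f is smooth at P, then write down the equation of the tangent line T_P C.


Tangent line at P: x + y = 0.

Step 1: f(0, 0) = 0, so P lies on C.
Step 2: partial derivatives
  f_x(x, y) = 4*x - 2*y + 1, f_y(x, y) = -2*x + 2*y + 1.
  f_x(P) = 1, f_y(P) = 1 (gradient nonzero, so P is smooth).
Step 3: tangent line at P: 1·(x − 0) + 1·(y − 0) = 0.
Expanding: x + y = 0.


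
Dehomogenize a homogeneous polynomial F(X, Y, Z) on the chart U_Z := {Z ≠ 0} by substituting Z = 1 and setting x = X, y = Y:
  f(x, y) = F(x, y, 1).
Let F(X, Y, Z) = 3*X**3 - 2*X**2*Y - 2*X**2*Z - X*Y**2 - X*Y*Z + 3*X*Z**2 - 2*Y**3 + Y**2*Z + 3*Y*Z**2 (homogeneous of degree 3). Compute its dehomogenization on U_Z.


f(x, y) = 3*x**3 - 2*x**2*y - 2*x**2 - x*y**2 - x*y + 3*x - 2*y**3 + y**2 + 3*y

On U_Z we set Z = 1. Each monomial c·X^i·Y^j·Z^k in F becomes c·x^i·y^j·1^k = c·x^i·y^j.
Substituting Z = 1: F(X, Y, 1) = 3*x**3 - 2*x**2*y - 2*x**2 - x*y**2 - x*y + 3*x - 2*y**3 + y**2 + 3*y.
Note: deg(f) ≤ deg(F) = 3; strict inequality happens when F is divisible by Z (lost terms).


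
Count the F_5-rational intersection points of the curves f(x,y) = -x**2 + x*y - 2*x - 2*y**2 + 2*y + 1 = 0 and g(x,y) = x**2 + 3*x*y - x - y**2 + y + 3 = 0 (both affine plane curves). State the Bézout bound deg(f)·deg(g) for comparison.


Common zeros: ∅; count = 0; Bézout bound = 4.

deg(f) = 2, deg(g) = 2, so Bézout bound = 4.
Scan x ∈ F_5. For each x, list the y ∈ F_5 with f(x, y) ≡ 0 and those with g(x, y) ≡ 0 (mod 5); the common zeros in that column are the intersection.
  x = 0: f ≡ 0 at y ∈ ∅; g ≡ 0 at y ∈ ∅; common: ∅.
  x = 1: f ≡ 0 at y ∈ ∅; g ≡ 0 at y ∈ ∅; common: ∅.
  x = 2: f ≡ 0 at y ∈ {1}; g ≡ 0 at y ∈ {0, 2}; common: ∅.
  x = 3: f ≡ 0 at y ∈ ∅; g ≡ 0 at y ∈ {2, 3}; common: ∅.
  x = 4: f ≡ 0 at y ∈ ∅; g ≡ 0 at y ∈ {0, 3}; common: ∅.
Collecting: common zeros = ∅, so the count is 0.
Comparison with the Bézout bound: 0 ≤ 4 = deg(f)·deg(g), as expected for curves with no common component (the affine F_5-count falls short of the bound because intersections may lie at infinity, over extension fields, or carry multiplicity).


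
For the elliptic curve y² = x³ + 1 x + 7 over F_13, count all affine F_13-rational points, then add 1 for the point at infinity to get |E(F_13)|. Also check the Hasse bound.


Affine points = {(1, 3), (1, 10), (2, 2), (2, 11), (4, 6), (4, 7), (9, 2), (9, 11), (10, 4), (10, 9), (11, 6), (11, 7)}; affine count = 12; |E(F_13)| = 13.

Discriminant check: Δ ∝ 4a³ + 27b² = 4·1³ + 27·7² = 4·1 + 27·49 ≡ 1 (mod 13). Nonzero ⇒ E is nonsingular.
For each x ∈ F_13, compute rhs = x³ + 1·x + 7 mod 13, then count y ∈ F_13 with y² ≡ rhs.
  x = 0: rhs = 7, matching y values: none (0 points).
  x = 1: rhs = 9, matching y values: 3, 10 (2 points).
  x = 2: rhs = 4, matching y values: 2, 11 (2 points).
  x = 3: rhs = 11, matching y values: none (0 points).
  x = 4: rhs = 10, matching y values: 6, 7 (2 points).
  x = 5: rhs = 7, matching y values: none (0 points).
  x = 6: rhs = 8, matching y values: none (0 points).
  x = 7: rhs = 6, matching y values: none (0 points).
  x = 8: rhs = 7, matching y values: none (0 points).
  x = 9: rhs = 4, matching y values: 2, 11 (2 points).
  x = 10: rhs = 3, matching y values: 4, 9 (2 points).
  x = 11: rhs = 10, matching y values: 6, 7 (2 points).
  x = 12: rhs = 5, matching y values: none (0 points).
Total affine count: 12.
Full point count |E(F_13)| = 12 + 1 = 13.
Hasse bound: |13 − (13+1)| = |-1| = 1 ≤ 2√13 ≈ 7.2111 ✓.


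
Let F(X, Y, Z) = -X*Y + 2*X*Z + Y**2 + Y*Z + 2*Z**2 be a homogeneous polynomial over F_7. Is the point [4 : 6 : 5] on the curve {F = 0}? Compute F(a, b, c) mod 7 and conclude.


F(4,6,5) ≡ 6 (mod 7); P is NOT on the curve.

Evaluate F(4, 6, 5) term-by-term (mod 7).
  -X*Y ↦ -1·4·6·1 = -24
  2*X*Z ↦ 2·4·1·5 = 40
  Y**2 ↦ 1·1·36·1 = 36
  Y*Z ↦ 1·1·6·5 = 30
  2*Z**2 ↦ 2·1·1·25 = 50
Sum: F(4, 6, 5) = (-24) + (40) + (36) + (30) + (50) = 132.
Reducing mod 7: 132 ≡ 6 (mod 7).
Since F(a, b, c) ≡ 6 ≠ 0 (mod 7), P does NOT lie on the curve.


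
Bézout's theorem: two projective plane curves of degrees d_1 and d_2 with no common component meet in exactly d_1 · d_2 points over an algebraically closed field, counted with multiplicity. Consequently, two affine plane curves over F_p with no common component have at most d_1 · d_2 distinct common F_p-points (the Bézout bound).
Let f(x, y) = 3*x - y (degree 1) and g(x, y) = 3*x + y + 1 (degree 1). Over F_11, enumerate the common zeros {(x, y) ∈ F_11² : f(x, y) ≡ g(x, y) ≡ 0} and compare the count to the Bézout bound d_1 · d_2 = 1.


Common zeros: {(9, 5)}; count = 1; Bézout bound = 1.

deg(f) = 1, deg(g) = 1, so Bézout bound = 1.
Scan x ∈ F_11. For each x, list the y ∈ F_11 with f(x, y) ≡ 0 and those with g(x, y) ≡ 0 (mod 11); the common zeros in that column are the intersection.
  x = 0: f ≡ 0 at y ∈ {0}; g ≡ 0 at y ∈ {10}; common: ∅.
  x = 1: f ≡ 0 at y ∈ {3}; g ≡ 0 at y ∈ {7}; common: ∅.
  x = 2: f ≡ 0 at y ∈ {6}; g ≡ 0 at y ∈ {4}; common: ∅.
  x = 3: f ≡ 0 at y ∈ {9}; g ≡ 0 at y ∈ {1}; common: ∅.
  x = 4: f ≡ 0 at y ∈ {1}; g ≡ 0 at y ∈ {9}; common: ∅.
  x = 5: f ≡ 0 at y ∈ {4}; g ≡ 0 at y ∈ {6}; common: ∅.
  x = 6: f ≡ 0 at y ∈ {7}; g ≡ 0 at y ∈ {3}; common: ∅.
  x = 7: f ≡ 0 at y ∈ {10}; g ≡ 0 at y ∈ {0}; common: ∅.
  x = 8: f ≡ 0 at y ∈ {2}; g ≡ 0 at y ∈ {8}; common: ∅.
  x = 9: f ≡ 0 at y ∈ {5}; g ≡ 0 at y ∈ {5}; common: {5}.
  x = 10: f ≡ 0 at y ∈ {8}; g ≡ 0 at y ∈ {2}; common: ∅.
Collecting: common zeros = {(9, 5)}, so the count is 1.
Comparison with the Bézout bound: 1 ≤ 1 = deg(f)·deg(g), as expected for curves with no common component (the bound is attained).


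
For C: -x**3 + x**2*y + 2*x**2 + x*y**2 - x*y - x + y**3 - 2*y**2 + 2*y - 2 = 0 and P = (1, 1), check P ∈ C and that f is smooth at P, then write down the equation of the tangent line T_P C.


Tangent line at P: 2*x + 3*y - 5 = 0.

Step 1: f(1, 1) = 0, so P lies on C.
Step 2: partial derivatives
  f_x(x, y) = -3*x**2 + 2*x*y + 4*x + y**2 - y - 1, f_y(x, y) = x**2 + 2*x*y - x + 3*y**2 - 4*y + 2.
  f_x(P) = 2, f_y(P) = 3 (gradient nonzero, so P is smooth).
Step 3: tangent line at P: 2·(x − 1) + 3·(y − 1) = 0.
Expanding: 2*x + 3*y - 5 = 0.


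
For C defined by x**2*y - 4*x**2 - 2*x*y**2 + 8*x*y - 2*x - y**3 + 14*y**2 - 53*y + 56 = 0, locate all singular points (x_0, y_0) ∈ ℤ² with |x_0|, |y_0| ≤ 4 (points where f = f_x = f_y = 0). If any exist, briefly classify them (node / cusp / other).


Singular points: {(2, 3)}; classification: node.

Compute partial derivatives:
  f_x = 2*x*y - 8*x - 2*y**2 + 8*y - 2.
  f_y = x**2 - 4*x*y + 8*x - 3*y**2 + 28*y - 53.
Scan x_0 ∈ {−4, ..., 4}. For each x_0, f_y(x_0, y) is a polynomial in y; find its integer roots y ∈ {−4, ..., 4}, then test f_x and f at those candidates.
  x = -4: f_y(-4, y) = -3*y**2 + 44*y - 69; no integer root y with |y| ≤ 4.
  x = -3: f_y(-3, y) = -3*y**2 + 40*y - 68; vanishes at y ∈ {2}. (-3, 2): f_x = 18 ≠ 0.
  x = -2: f_y(-2, y) = -3*y**2 + 36*y - 65; no integer root y with |y| ≤ 4.
  x = -1: f_y(-1, y) = -3*y**2 + 32*y - 60; no integer root y with |y| ≤ 4.
  x = 0: f_y(0, y) = -3*y**2 + 28*y - 53; no integer root y with |y| ≤ 4.
  x = 1: f_y(1, y) = -3*y**2 + 24*y - 44; no integer root y with |y| ≤ 4.
  x = 2: f_y(2, y) = -3*y**2 + 20*y - 33; vanishes at y ∈ {3}. (2, 3): f_x = 0, f = 0 — SINGULAR.
  x = 3: f_y(3, y) = -3*y**2 + 16*y - 20; vanishes at y ∈ {2}. (3, 2): f_x = -6 ≠ 0.
  x = 4: f_y(4, y) = -3*y**2 + 12*y - 5; no integer root y with |y| ≤ 4.
Only singular point on the grid: (2, 3).
Classify: substitute x = 2 + u, y = 3 + v and expand: f = u**2*v - u**2 - 2*u*v**2 - v**3 + v**2.
No constant or linear terms (consistent with a singular point). Quadratic part: -u**2 + v**2. Cubic part: u**2*v - 2*u*v**2 - v**3.
The quadratic part v**2 - u**2 = (v − u)(v + u) splits into two distinct linear factors, so there are two distinct tangent lines y − 3 = ±(x − 2) — this is a node (ordinary double point).
Classification: node.


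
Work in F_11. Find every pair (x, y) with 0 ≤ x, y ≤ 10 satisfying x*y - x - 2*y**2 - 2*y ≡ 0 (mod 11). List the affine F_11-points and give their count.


Affine F_11-points: {(0, 0), (0, 10), (1, 2), (1, 3), (4, 5), (4, 7), (6, 4), (6, 9), (8, 6), (8, 8)}; count = 10.

For each of the 121 pairs (x, y) ∈ F_11², evaluate f(x, y) mod 11. Record the zeros.
  x = 0: [0↦0, 1↦7, 2↦10, 3↦9, 4↦4, 5↦6, 6↦4, 7↦9, 8↦10, 9↦7, 10↦0]  zeros at y ∈ {0, 10}
  x = 1: [0↦10, 1↦7, 2↦0, 3↦0, 4↦7, 5↦10, 6↦9, 7↦4, 8↦6, 9↦4, 10↦9]  zeros at y ∈ {2, 3}
  x = 2: [0↦9, 1↦7, 2↦1, 3↦2, 4↦10, 5↦3, 6↦3, 7↦10, 8↦2, 9↦1, 10↦7]  zeros at y ∈ ∅
  x = 3: [0↦8, 1↦7, 2↦2, 3↦4, 4↦2, 5↦7, 6↦8, 7↦5, 8↦9, 9↦9, 10↦5]  zeros at y ∈ ∅
  x = 4: [0↦7, 1↦7, 2↦3, 3↦6, 4↦5, 5↦0, 6↦2, 7↦0, 8↦5, 9↦6, 10↦3]  zeros at y ∈ {5, 7}
  x = 5: [0↦6, 1↦7, 2↦4, 3↦8, 4↦8, 5↦4, 6↦7, 7↦6, 8↦1, 9↦3, 10↦1]  zeros at y ∈ ∅
  x = 6: [0↦5, 1↦7, 2↦5, 3↦10, 4↦0, 5↦8, 6↦1, 7↦1, 8↦8, 9↦0, 10↦10]  zeros at y ∈ {4, 9}
  x = 7: [0↦4, 1↦7, 2↦6, 3↦1, 4↦3, 5↦1, 6↦6, 7↦7, 8↦4, 9↦8, 10↦8]  zeros at y ∈ ∅
  x = 8: [0↦3, 1↦7, 2↦7, 3↦3, 4↦6, 5↦5, 6↦0, 7↦2, 8↦0, 9↦5, 10↦6]  zeros at y ∈ {6, 8}
  x = 9: [0↦2, 1↦7, 2↦8, 3↦5, 4↦9, 5↦9, 6↦5, 7↦8, 8↦7, 9↦2, 10↦4]  zeros at y ∈ ∅
  x = 10: [0↦1, 1↦7, 2↦9, 3↦7, 4↦1, 5↦2, 6↦10, 7↦3, 8↦3, 9↦10, 10↦2]  zeros at y ∈ ∅
Collecting zeros: affine points = {(0, 0), (0, 10), (1, 2), (1, 3), (4, 5), (4, 7), (6, 4), (6, 9), (8, 6), (8, 8)}.
Total count |C(F_11)_aff| = 10.


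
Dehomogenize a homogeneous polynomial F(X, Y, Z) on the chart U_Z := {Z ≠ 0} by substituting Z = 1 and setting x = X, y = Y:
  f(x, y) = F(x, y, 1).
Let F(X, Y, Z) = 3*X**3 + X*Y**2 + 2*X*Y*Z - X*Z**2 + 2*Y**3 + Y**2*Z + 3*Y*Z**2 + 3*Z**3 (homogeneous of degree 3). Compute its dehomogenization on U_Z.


f(x, y) = 3*x**3 + x*y**2 + 2*x*y - x + 2*y**3 + y**2 + 3*y + 3

On U_Z we set Z = 1. Each monomial c·X^i·Y^j·Z^k in F becomes c·x^i·y^j·1^k = c·x^i·y^j.
Substituting Z = 1: F(X, Y, 1) = 3*x**3 + x*y**2 + 2*x*y - x + 2*y**3 + y**2 + 3*y + 3.
Note: deg(f) ≤ deg(F) = 3; strict inequality happens when F is divisible by Z (lost terms).


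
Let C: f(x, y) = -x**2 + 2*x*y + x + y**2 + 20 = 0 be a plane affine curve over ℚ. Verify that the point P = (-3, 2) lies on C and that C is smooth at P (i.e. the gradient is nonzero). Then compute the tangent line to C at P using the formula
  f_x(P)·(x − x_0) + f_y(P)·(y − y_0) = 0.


Tangent line at P: 11*x - 2*y + 37 = 0.

Step 1: f(-3, 2) = 0, so P lies on C.
Step 2: partial derivatives
  f_x(x, y) = -2*x + 2*y + 1, f_y(x, y) = 2*x + 2*y.
  f_x(P) = 11, f_y(P) = -2 (gradient nonzero, so P is smooth).
Step 3: tangent line at P: 11·(x − -3) + -2·(y − 2) = 0.
Expanding: 11*x - 2*y + 37 = 0.


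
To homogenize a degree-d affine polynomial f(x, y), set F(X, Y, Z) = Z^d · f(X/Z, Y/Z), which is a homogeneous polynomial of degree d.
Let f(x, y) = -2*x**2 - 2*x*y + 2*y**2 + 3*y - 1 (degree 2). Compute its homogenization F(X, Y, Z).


F(X, Y, Z) = -2*X**2 - 2*X*Y + 2*Y**2 + 3*Y*Z - Z**2

deg(f) = 2.
Substitute x = X/Z, y = Y/Z into f, then multiply by Z^2.
  monomial -2·x^2·y^0 ↦ -2·X^2·Y^0·Z^0.
  monomial -2·x^1·y^1 ↦ -2·X^1·Y^1·Z^0.
  monomial 2·x^0·y^2 ↦ 2·X^0·Y^2·Z^0.
  monomial 3·x^0·y^1 ↦ 3·X^0·Y^1·Z^1.
  monomial -1·x^0·y^0 ↦ -1·X^0·Y^0·Z^2.
Collecting: F(X, Y, Z) = -2*X**2 - 2*X*Y + 2*Y**2 + 3*Y*Z - Z**2.


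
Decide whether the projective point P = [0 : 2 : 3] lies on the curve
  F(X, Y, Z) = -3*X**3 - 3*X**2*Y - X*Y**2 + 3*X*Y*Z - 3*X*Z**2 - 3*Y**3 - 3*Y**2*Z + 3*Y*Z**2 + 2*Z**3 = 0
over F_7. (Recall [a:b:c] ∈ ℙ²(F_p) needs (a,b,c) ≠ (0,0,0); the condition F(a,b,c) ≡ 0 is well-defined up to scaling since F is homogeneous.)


F(0,2,3) ≡ 6 (mod 7); P is NOT on the curve.

Evaluate F(0, 2, 3) term-by-term (mod 7).
  -3*X**3 ↦ -3·0·1·1 = 0
  -3*X**2*Y ↦ -3·0·2·1 = 0
  -X*Y**2 ↦ -1·0·4·1 = 0
  3*X*Y*Z ↦ 3·0·2·3 = 0
  -3*X*Z**2 ↦ -3·0·1·9 = 0
  -3*Y**3 ↦ -3·1·8·1 = -24
  -3*Y**2*Z ↦ -3·1·4·3 = -36
  3*Y*Z**2 ↦ 3·1·2·9 = 54
  2*Z**3 ↦ 2·1·1·27 = 54
Sum: F(0, 2, 3) = (0) + (0) + (0) + (0) + (0) + (-24) + (-36) + (54) + (54) = 48.
Reducing mod 7: 48 ≡ 6 (mod 7).
Since F(a, b, c) ≡ 6 ≠ 0 (mod 7), P does NOT lie on the curve.


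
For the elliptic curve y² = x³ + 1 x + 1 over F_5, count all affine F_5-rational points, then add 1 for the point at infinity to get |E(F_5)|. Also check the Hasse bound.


Affine points = {(0, 1), (0, 4), (2, 1), (2, 4), (3, 1), (3, 4), (4, 2), (4, 3)}; affine count = 8; |E(F_5)| = 9.

Discriminant check: Δ ∝ 4a³ + 27b² = 4·1³ + 27·1² = 4·1 + 27·1 ≡ 1 (mod 5). Nonzero ⇒ E is nonsingular.
For each x ∈ F_5, compute rhs = x³ + 1·x + 1 mod 5, then count y ∈ F_5 with y² ≡ rhs.
  x = 0: rhs = 1, matching y values: 1, 4 (2 points).
  x = 1: rhs = 3, matching y values: none (0 points).
  x = 2: rhs = 1, matching y values: 1, 4 (2 points).
  x = 3: rhs = 1, matching y values: 1, 4 (2 points).
  x = 4: rhs = 4, matching y values: 2, 3 (2 points).
Total affine count: 8.
Full point count |E(F_5)| = 8 + 1 = 9.
Hasse bound: |9 − (5+1)| = |3| = 3 ≤ 2√5 ≈ 4.4721 ✓.


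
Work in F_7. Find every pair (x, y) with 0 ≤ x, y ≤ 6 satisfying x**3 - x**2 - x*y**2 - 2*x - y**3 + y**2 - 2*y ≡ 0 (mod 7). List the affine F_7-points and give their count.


Affine F_7-points: {(0, 0), (0, 4), (1, 2), (1, 3), (2, 0), (2, 3), (3, 1), (5, 3), (6, 0)}; count = 9.

For each of the 49 pairs (x, y) ∈ F_7², evaluate f(x, y) mod 7. Record the zeros.
  x = 0: [0↦0, 1↦5, 2↦6, 3↦4, 4↦0, 5↦2, 6↦4]  zeros at y ∈ {0, 4}
  x = 1: [0↦5, 1↦2, 2↦0, 3↦0, 4↦3, 5↦3, 6↦1]  zeros at y ∈ {2, 3}
  x = 2: [0↦0, 1↦3, 2↦5, 3↦0, 4↦3, 5↦1, 6↦2]  zeros at y ∈ {0, 3}
  x = 3: [0↦5, 1↦0, 2↦6, 3↦3, 4↦6, 5↦2, 6↦6]  zeros at y ∈ {1}
  x = 4: [0↦5, 1↦6, 2↦2, 3↦1, 4↦4, 5↦5, 6↦5]  zeros at y ∈ ∅
  x = 5: [0↦6, 1↦6, 2↦6, 3↦0, 4↦3, 5↦2, 6↦5]  zeros at y ∈ {3}
  x = 6: [0↦0, 1↦6, 2↦3, 3↦6, 4↦2, 5↦6, 6↦5]  zeros at y ∈ {0}
Collecting zeros: affine points = {(0, 0), (0, 4), (1, 2), (1, 3), (2, 0), (2, 3), (3, 1), (5, 3), (6, 0)}.
Total count |C(F_7)_aff| = 9.


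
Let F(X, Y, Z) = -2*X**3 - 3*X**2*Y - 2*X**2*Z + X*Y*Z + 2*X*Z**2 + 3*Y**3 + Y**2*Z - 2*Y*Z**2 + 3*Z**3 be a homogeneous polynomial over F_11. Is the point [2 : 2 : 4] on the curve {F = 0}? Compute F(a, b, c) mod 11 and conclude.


F(2,2,4) ≡ 0 (mod 11); P is on the curve.

Evaluate F(2, 2, 4) term-by-term (mod 11).
  -2*X**3 ↦ -2·8·1·1 = -16
  -3*X**2*Y ↦ -3·4·2·1 = -24
  -2*X**2*Z ↦ -2·4·1·4 = -32
  X*Y*Z ↦ 1·2·2·4 = 16
  2*X*Z**2 ↦ 2·2·1·16 = 64
  3*Y**3 ↦ 3·1·8·1 = 24
  Y**2*Z ↦ 1·1·4·4 = 16
  -2*Y*Z**2 ↦ -2·1·2·16 = -64
  3*Z**3 ↦ 3·1·1·64 = 192
Sum: F(2, 2, 4) = (-16) + (-24) + (-32) + (16) + (64) + (24) + (16) + (-64) + (192) = 176.
Reducing mod 11: 176 ≡ 0 (mod 11).
Since F(a, b, c) ≡ 0 (mod 11), P lies on the curve.


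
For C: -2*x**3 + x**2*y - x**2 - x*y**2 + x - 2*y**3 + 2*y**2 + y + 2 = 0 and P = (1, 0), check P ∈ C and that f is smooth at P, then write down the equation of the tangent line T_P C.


Tangent line at P: -7*x + 2*y + 7 = 0.

Step 1: f(1, 0) = 0, so P lies on C.
Step 2: partial derivatives
  f_x(x, y) = -6*x**2 + 2*x*y - 2*x - y**2 + 1, f_y(x, y) = x**2 - 2*x*y - 6*y**2 + 4*y + 1.
  f_x(P) = -7, f_y(P) = 2 (gradient nonzero, so P is smooth).
Step 3: tangent line at P: -7·(x − 1) + 2·(y − 0) = 0.
Expanding: -7*x + 2*y + 7 = 0.


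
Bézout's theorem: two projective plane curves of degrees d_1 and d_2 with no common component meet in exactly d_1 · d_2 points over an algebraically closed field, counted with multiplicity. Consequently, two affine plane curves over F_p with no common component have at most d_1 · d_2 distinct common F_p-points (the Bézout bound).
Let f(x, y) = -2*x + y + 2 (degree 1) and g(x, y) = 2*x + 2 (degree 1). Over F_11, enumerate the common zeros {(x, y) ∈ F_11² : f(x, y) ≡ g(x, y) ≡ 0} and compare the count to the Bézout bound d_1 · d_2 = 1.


Common zeros: {(10, 7)}; count = 1; Bézout bound = 1.

deg(f) = 1, deg(g) = 1, so Bézout bound = 1.
Scan x ∈ F_11. For each x, list the y ∈ F_11 with f(x, y) ≡ 0 and those with g(x, y) ≡ 0 (mod 11); the common zeros in that column are the intersection.
  x = 0: f ≡ 0 at y ∈ {9}; g ≡ 0 at y ∈ ∅; common: ∅.
  x = 1: f ≡ 0 at y ∈ {0}; g ≡ 0 at y ∈ ∅; common: ∅.
  x = 2: f ≡ 0 at y ∈ {2}; g ≡ 0 at y ∈ ∅; common: ∅.
  x = 3: f ≡ 0 at y ∈ {4}; g ≡ 0 at y ∈ ∅; common: ∅.
  x = 4: f ≡ 0 at y ∈ {6}; g ≡ 0 at y ∈ ∅; common: ∅.
  x = 5: f ≡ 0 at y ∈ {8}; g ≡ 0 at y ∈ ∅; common: ∅.
  x = 6: f ≡ 0 at y ∈ {10}; g ≡ 0 at y ∈ ∅; common: ∅.
  x = 7: f ≡ 0 at y ∈ {1}; g ≡ 0 at y ∈ ∅; common: ∅.
  x = 8: f ≡ 0 at y ∈ {3}; g ≡ 0 at y ∈ ∅; common: ∅.
  x = 9: f ≡ 0 at y ∈ {5}; g ≡ 0 at y ∈ ∅; common: ∅.
  x = 10: f ≡ 0 at y ∈ {7}; g ≡ 0 at y ∈ {0, 1, 2, 3, 4, 5, 6, 7, 8, 9, 10}; common: {7}.
Collecting: common zeros = {(10, 7)}, so the count is 1.
Comparison with the Bézout bound: 1 ≤ 1 = deg(f)·deg(g), as expected for curves with no common component (the bound is attained).


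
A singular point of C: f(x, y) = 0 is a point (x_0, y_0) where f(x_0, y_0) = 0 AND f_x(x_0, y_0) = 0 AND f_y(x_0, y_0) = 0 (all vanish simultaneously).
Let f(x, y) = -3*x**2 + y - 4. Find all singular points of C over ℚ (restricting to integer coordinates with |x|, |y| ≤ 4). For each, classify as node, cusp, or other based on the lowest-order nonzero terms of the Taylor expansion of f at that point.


No singular points in the scanned grid; C is smooth there.

Compute partial derivatives:
  f_x = -6*x.
  f_y = 1.
f_y = 1 is a nonzero constant, so f_y never vanishes: no point (x, y) can satisfy f = f_x = f_y = 0. In particular no (x, y) ∈ {−4, ..., 4}² is singular; the curve is smooth.


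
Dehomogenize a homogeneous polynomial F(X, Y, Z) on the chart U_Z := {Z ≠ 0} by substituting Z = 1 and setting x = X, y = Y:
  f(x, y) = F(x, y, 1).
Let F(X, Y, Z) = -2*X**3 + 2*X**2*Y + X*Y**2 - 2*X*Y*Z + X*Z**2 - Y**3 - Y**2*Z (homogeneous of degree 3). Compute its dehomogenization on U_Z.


f(x, y) = -2*x**3 + 2*x**2*y + x*y**2 - 2*x*y + x - y**3 - y**2

On U_Z we set Z = 1. Each monomial c·X^i·Y^j·Z^k in F becomes c·x^i·y^j·1^k = c·x^i·y^j.
Substituting Z = 1: F(X, Y, 1) = -2*x**3 + 2*x**2*y + x*y**2 - 2*x*y + x - y**3 - y**2.
Note: deg(f) ≤ deg(F) = 3; strict inequality happens when F is divisible by Z (lost terms).


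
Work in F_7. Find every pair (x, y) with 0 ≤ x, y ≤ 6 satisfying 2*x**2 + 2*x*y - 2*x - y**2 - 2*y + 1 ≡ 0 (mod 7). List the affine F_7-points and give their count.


Affine F_7-points: {(0, 2), (0, 3), (1, 1), (1, 6), (5, 3), (5, 5), (6, 1), (6, 2)}; count = 8.

For each of the 49 pairs (x, y) ∈ F_7², evaluate f(x, y) mod 7. Record the zeros.
  x = 0: [0↦1, 1↦5, 2↦0, 3↦0, 4↦5, 5↦1, 6↦2]  zeros at y ∈ {2, 3}
  x = 1: [0↦1, 1↦0, 2↦4, 3↦6, 4↦6, 5↦4, 6↦0]  zeros at y ∈ {1, 6}
  x = 2: [0↦5, 1↦6, 2↦5, 3↦2, 4↦4, 5↦4, 6↦2]  zeros at y ∈ ∅
  x = 3: [0↦6, 1↦2, 2↦3, 3↦2, 4↦6, 5↦1, 6↦1]  zeros at y ∈ ∅
  x = 4: [0↦4, 1↦2, 2↦5, 3↦6, 4↦5, 5↦2, 6↦4]  zeros at y ∈ ∅
  x = 5: [0↦6, 1↦6, 2↦4, 3↦0, 4↦1, 5↦0, 6↦4]  zeros at y ∈ {3, 5}
  x = 6: [0↦5, 1↦0, 2↦0, 3↦5, 4↦1, 5↦2, 6↦1]  zeros at y ∈ {1, 2}
Collecting zeros: affine points = {(0, 2), (0, 3), (1, 1), (1, 6), (5, 3), (5, 5), (6, 1), (6, 2)}.
Total count |C(F_7)_aff| = 8.


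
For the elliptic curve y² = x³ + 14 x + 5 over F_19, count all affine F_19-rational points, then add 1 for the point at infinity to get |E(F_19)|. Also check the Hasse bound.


Affine points = {(0, 9), (0, 10), (1, 1), (1, 18), (3, 6), (3, 13), (4, 7), (4, 12), (6, 1), (6, 18), (7, 3), (7, 16), (9, 9), (9, 10), (10, 9), (10, 10), (12, 1), (12, 18), (13, 3), (13, 16), (14, 0), (17, 8), (17, 11), (18, 3), (18, 16)}; affine count = 25; |E(F_19)| = 26.

Discriminant check: Δ ∝ 4a³ + 27b² = 4·14³ + 27·5² = 4·2744 + 27·25 ≡ 4 (mod 19). Nonzero ⇒ E is nonsingular.
For each x ∈ F_19, compute rhs = x³ + 14·x + 5 mod 19, then count y ∈ F_19 with y² ≡ rhs.
  x = 0: rhs = 5, matching y values: 9, 10 (2 points).
  x = 1: rhs = 1, matching y values: 1, 18 (2 points).
  x = 2: rhs = 3, matching y values: none (0 points).
  x = 3: rhs = 17, matching y values: 6, 13 (2 points).
  x = 4: rhs = 11, matching y values: 7, 12 (2 points).
  x = 5: rhs = 10, matching y values: none (0 points).
  x = 6: rhs = 1, matching y values: 1, 18 (2 points).
  x = 7: rhs = 9, matching y values: 3, 16 (2 points).
  x = 8: rhs = 2, matching y values: none (0 points).
  x = 9: rhs = 5, matching y values: 9, 10 (2 points).
  x = 10: rhs = 5, matching y values: 9, 10 (2 points).
  x = 11: rhs = 8, matching y values: none (0 points).
  x = 12: rhs = 1, matching y values: 1, 18 (2 points).
  x = 13: rhs = 9, matching y values: 3, 16 (2 points).
  x = 14: rhs = 0, matching y values: 0 (1 points).
  x = 15: rhs = 18, matching y values: none (0 points).
  x = 16: rhs = 12, matching y values: none (0 points).
  x = 17: rhs = 7, matching y values: 8, 11 (2 points).
  x = 18: rhs = 9, matching y values: 3, 16 (2 points).
Total affine count: 25.
Full point count |E(F_19)| = 25 + 1 = 26.
Hasse bound: |26 − (19+1)| = |6| = 6 ≤ 2√19 ≈ 8.7178 ✓.


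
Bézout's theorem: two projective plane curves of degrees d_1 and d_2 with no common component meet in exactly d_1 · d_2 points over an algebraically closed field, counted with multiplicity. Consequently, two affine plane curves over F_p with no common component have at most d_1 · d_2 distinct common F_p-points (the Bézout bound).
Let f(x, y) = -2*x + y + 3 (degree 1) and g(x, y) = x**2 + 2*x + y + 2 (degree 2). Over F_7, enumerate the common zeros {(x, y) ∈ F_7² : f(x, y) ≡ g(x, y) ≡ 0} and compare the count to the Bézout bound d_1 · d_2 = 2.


Common zeros: ∅; count = 0; Bézout bound = 2.

deg(f) = 1, deg(g) = 2, so Bézout bound = 2.
Scan x ∈ F_7. For each x, list the y ∈ F_7 with f(x, y) ≡ 0 and those with g(x, y) ≡ 0 (mod 7); the common zeros in that column are the intersection.
  x = 0: f ≡ 0 at y ∈ {4}; g ≡ 0 at y ∈ {5}; common: ∅.
  x = 1: f ≡ 0 at y ∈ {6}; g ≡ 0 at y ∈ {2}; common: ∅.
  x = 2: f ≡ 0 at y ∈ {1}; g ≡ 0 at y ∈ {4}; common: ∅.
  x = 3: f ≡ 0 at y ∈ {3}; g ≡ 0 at y ∈ {4}; common: ∅.
  x = 4: f ≡ 0 at y ∈ {5}; g ≡ 0 at y ∈ {2}; common: ∅.
  x = 5: f ≡ 0 at y ∈ {0}; g ≡ 0 at y ∈ {5}; common: ∅.
  x = 6: f ≡ 0 at y ∈ {2}; g ≡ 0 at y ∈ {6}; common: ∅.
Collecting: common zeros = ∅, so the count is 0.
Comparison with the Bézout bound: 0 ≤ 2 = deg(f)·deg(g), as expected for curves with no common component (the affine F_7-count falls short of the bound because intersections may lie at infinity, over extension fields, or carry multiplicity).


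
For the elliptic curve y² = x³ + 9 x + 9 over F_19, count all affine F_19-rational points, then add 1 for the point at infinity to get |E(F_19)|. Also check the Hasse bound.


Affine points = {(0, 3), (0, 16), (1, 0), (2, 4), (2, 15), (3, 5), (3, 14), (7, 4), (7, 15), (8, 2), (8, 17), (10, 4), (10, 15), (13, 9), (13, 10), (15, 2), (15, 17)}; affine count = 17; |E(F_19)| = 18.

Discriminant check: Δ ∝ 4a³ + 27b² = 4·9³ + 27·9² = 4·729 + 27·81 ≡ 11 (mod 19). Nonzero ⇒ E is nonsingular.
For each x ∈ F_19, compute rhs = x³ + 9·x + 9 mod 19, then count y ∈ F_19 with y² ≡ rhs.
  x = 0: rhs = 9, matching y values: 3, 16 (2 points).
  x = 1: rhs = 0, matching y values: 0 (1 points).
  x = 2: rhs = 16, matching y values: 4, 15 (2 points).
  x = 3: rhs = 6, matching y values: 5, 14 (2 points).
  x = 4: rhs = 14, matching y values: none (0 points).
  x = 5: rhs = 8, matching y values: none (0 points).
  x = 6: rhs = 13, matching y values: none (0 points).
  x = 7: rhs = 16, matching y values: 4, 15 (2 points).
  x = 8: rhs = 4, matching y values: 2, 17 (2 points).
  x = 9: rhs = 2, matching y values: none (0 points).
  x = 10: rhs = 16, matching y values: 4, 15 (2 points).
  x = 11: rhs = 14, matching y values: none (0 points).
  x = 12: rhs = 2, matching y values: none (0 points).
  x = 13: rhs = 5, matching y values: 9, 10 (2 points).
  x = 14: rhs = 10, matching y values: none (0 points).
  x = 15: rhs = 4, matching y values: 2, 17 (2 points).
  x = 16: rhs = 12, matching y values: none (0 points).
  x = 17: rhs = 2, matching y values: none (0 points).
  x = 18: rhs = 18, matching y values: none (0 points).
Total affine count: 17.
Full point count |E(F_19)| = 17 + 1 = 18.
Hasse bound: |18 − (19+1)| = |-2| = 2 ≤ 2√19 ≈ 8.7178 ✓.


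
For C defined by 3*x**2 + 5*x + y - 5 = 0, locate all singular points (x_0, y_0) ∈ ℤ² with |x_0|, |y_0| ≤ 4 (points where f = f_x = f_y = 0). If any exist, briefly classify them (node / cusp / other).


No singular points in the scanned grid; C is smooth there.

Compute partial derivatives:
  f_x = 6*x + 5.
  f_y = 1.
f_y = 1 is a nonzero constant, so f_y never vanishes: no point (x, y) can satisfy f = f_x = f_y = 0. In particular no (x, y) ∈ {−4, ..., 4}² is singular; the curve is smooth.


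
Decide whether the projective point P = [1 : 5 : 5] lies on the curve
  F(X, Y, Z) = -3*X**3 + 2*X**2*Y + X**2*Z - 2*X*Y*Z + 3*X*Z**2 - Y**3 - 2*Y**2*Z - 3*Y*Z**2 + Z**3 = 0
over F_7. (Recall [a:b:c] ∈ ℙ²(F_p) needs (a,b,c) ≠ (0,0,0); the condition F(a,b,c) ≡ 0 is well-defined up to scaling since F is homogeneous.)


F(1,5,5) ≡ 0 (mod 7); P is on the curve.

Evaluate F(1, 5, 5) term-by-term (mod 7).
  -3*X**3 ↦ -3·1·1·1 = -3
  2*X**2*Y ↦ 2·1·5·1 = 10
  X**2*Z ↦ 1·1·1·5 = 5
  -2*X*Y*Z ↦ -2·1·5·5 = -50
  3*X*Z**2 ↦ 3·1·1·25 = 75
  -Y**3 ↦ -1·1·125·1 = -125
  -2*Y**2*Z ↦ -2·1·25·5 = -250
  -3*Y*Z**2 ↦ -3·1·5·25 = -375
  Z**3 ↦ 1·1·1·125 = 125
Sum: F(1, 5, 5) = (-3) + (10) + (5) + (-50) + (75) + (-125) + (-250) + (-375) + (125) = -588.
Reducing mod 7: -588 ≡ 0 (mod 7).
Since F(a, b, c) ≡ 0 (mod 7), P lies on the curve.


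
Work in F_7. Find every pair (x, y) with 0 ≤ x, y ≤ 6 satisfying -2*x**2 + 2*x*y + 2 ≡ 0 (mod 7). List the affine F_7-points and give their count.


Affine F_7-points: {(1, 0), (2, 5), (3, 5), (4, 2), (5, 2), (6, 0)}; count = 6.

For each of the 49 pairs (x, y) ∈ F_7², evaluate f(x, y) mod 7. Record the zeros.
  x = 0: [0↦2, 1↦2, 2↦2, 3↦2, 4↦2, 5↦2, 6↦2]  zeros at y ∈ ∅
  x = 1: [0↦0, 1↦2, 2↦4, 3↦6, 4↦1, 5↦3, 6↦5]  zeros at y ∈ {0}
  x = 2: [0↦1, 1↦5, 2↦2, 3↦6, 4↦3, 5↦0, 6↦4]  zeros at y ∈ {5}
  x = 3: [0↦5, 1↦4, 2↦3, 3↦2, 4↦1, 5↦0, 6↦6]  zeros at y ∈ {5}
  x = 4: [0↦5, 1↦6, 2↦0, 3↦1, 4↦2, 5↦3, 6↦4]  zeros at y ∈ {2}
  x = 5: [0↦1, 1↦4, 2↦0, 3↦3, 4↦6, 5↦2, 6↦5]  zeros at y ∈ {2}
  x = 6: [0↦0, 1↦5, 2↦3, 3↦1, 4↦6, 5↦4, 6↦2]  zeros at y ∈ {0}
Collecting zeros: affine points = {(1, 0), (2, 5), (3, 5), (4, 2), (5, 2), (6, 0)}.
Total count |C(F_7)_aff| = 6.


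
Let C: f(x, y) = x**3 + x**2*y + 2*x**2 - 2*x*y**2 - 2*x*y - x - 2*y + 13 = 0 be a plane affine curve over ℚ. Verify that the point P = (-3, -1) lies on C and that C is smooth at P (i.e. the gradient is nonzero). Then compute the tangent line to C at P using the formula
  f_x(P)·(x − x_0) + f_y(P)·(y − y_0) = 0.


Tangent line at P: 20*x + y + 61 = 0.

Step 1: f(-3, -1) = 0, so P lies on C.
Step 2: partial derivatives
  f_x(x, y) = 3*x**2 + 2*x*y + 4*x - 2*y**2 - 2*y - 1, f_y(x, y) = x**2 - 4*x*y - 2*x - 2.
  f_x(P) = 20, f_y(P) = 1 (gradient nonzero, so P is smooth).
Step 3: tangent line at P: 20·(x − -3) + 1·(y − -1) = 0.
Expanding: 20*x + y + 61 = 0.


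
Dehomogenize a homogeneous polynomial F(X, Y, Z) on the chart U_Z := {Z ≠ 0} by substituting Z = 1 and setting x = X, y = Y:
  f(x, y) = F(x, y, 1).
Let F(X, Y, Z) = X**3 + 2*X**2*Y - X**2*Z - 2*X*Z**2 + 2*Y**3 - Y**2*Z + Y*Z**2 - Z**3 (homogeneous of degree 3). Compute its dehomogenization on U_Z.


f(x, y) = x**3 + 2*x**2*y - x**2 - 2*x + 2*y**3 - y**2 + y - 1

On U_Z we set Z = 1. Each monomial c·X^i·Y^j·Z^k in F becomes c·x^i·y^j·1^k = c·x^i·y^j.
Substituting Z = 1: F(X, Y, 1) = x**3 + 2*x**2*y - x**2 - 2*x + 2*y**3 - y**2 + y - 1.
Note: deg(f) ≤ deg(F) = 3; strict inequality happens when F is divisible by Z (lost terms).


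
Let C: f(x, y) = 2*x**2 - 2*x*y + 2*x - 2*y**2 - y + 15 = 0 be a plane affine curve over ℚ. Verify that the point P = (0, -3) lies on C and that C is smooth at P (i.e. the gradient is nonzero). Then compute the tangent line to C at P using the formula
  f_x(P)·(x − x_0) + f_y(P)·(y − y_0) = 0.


Tangent line at P: 8*x + 11*y + 33 = 0.

Step 1: f(0, -3) = 0, so P lies on C.
Step 2: partial derivatives
  f_x(x, y) = 4*x - 2*y + 2, f_y(x, y) = -2*x - 4*y - 1.
  f_x(P) = 8, f_y(P) = 11 (gradient nonzero, so P is smooth).
Step 3: tangent line at P: 8·(x − 0) + 11·(y − -3) = 0.
Expanding: 8*x + 11*y + 33 = 0.


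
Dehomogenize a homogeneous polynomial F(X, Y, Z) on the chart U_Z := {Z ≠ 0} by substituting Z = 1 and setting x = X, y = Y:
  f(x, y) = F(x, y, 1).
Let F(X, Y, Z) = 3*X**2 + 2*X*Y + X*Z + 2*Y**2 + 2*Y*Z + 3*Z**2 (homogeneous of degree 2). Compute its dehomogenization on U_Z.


f(x, y) = 3*x**2 + 2*x*y + x + 2*y**2 + 2*y + 3

On U_Z we set Z = 1. Each monomial c·X^i·Y^j·Z^k in F becomes c·x^i·y^j·1^k = c·x^i·y^j.
Substituting Z = 1: F(X, Y, 1) = 3*x**2 + 2*x*y + x + 2*y**2 + 2*y + 3.
Note: deg(f) ≤ deg(F) = 2; strict inequality happens when F is divisible by Z (lost terms).


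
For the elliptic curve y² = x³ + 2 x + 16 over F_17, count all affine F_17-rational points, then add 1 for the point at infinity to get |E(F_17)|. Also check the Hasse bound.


Affine points = {(0, 4), (0, 13), (1, 6), (1, 11), (3, 7), (3, 10), (5, 7), (5, 10), (7, 4), (7, 13), (8, 0), (9, 7), (9, 10), (10, 4), (10, 13), (11, 3), (11, 14), (12, 0), (14, 0), (15, 2), (15, 15), (16, 8), (16, 9)}; affine count = 23; |E(F_17)| = 24.

Discriminant check: Δ ∝ 4a³ + 27b² = 4·2³ + 27·16² = 4·8 + 27·256 ≡ 8 (mod 17). Nonzero ⇒ E is nonsingular.
For each x ∈ F_17, compute rhs = x³ + 2·x + 16 mod 17, then count y ∈ F_17 with y² ≡ rhs.
  x = 0: rhs = 16, matching y values: 4, 13 (2 points).
  x = 1: rhs = 2, matching y values: 6, 11 (2 points).
  x = 2: rhs = 11, matching y values: none (0 points).
  x = 3: rhs = 15, matching y values: 7, 10 (2 points).
  x = 4: rhs = 3, matching y values: none (0 points).
  x = 5: rhs = 15, matching y values: 7, 10 (2 points).
  x = 6: rhs = 6, matching y values: none (0 points).
  x = 7: rhs = 16, matching y values: 4, 13 (2 points).
  x = 8: rhs = 0, matching y values: 0 (1 points).
  x = 9: rhs = 15, matching y values: 7, 10 (2 points).
  x = 10: rhs = 16, matching y values: 4, 13 (2 points).
  x = 11: rhs = 9, matching y values: 3, 14 (2 points).
  x = 12: rhs = 0, matching y values: 0 (1 points).
  x = 13: rhs = 12, matching y values: none (0 points).
  x = 14: rhs = 0, matching y values: 0 (1 points).
  x = 15: rhs = 4, matching y values: 2, 15 (2 points).
  x = 16: rhs = 13, matching y values: 8, 9 (2 points).
Total affine count: 23.
Full point count |E(F_17)| = 23 + 1 = 24.
Hasse bound: |24 − (17+1)| = |6| = 6 ≤ 2√17 ≈ 8.2462 ✓.


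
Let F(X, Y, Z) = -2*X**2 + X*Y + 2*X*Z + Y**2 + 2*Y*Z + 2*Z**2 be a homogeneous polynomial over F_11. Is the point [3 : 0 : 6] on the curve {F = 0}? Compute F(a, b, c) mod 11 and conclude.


F(3,0,6) ≡ 2 (mod 11); P is NOT on the curve.

Evaluate F(3, 0, 6) term-by-term (mod 11).
  -2*X**2 ↦ -2·9·1·1 = -18
  X*Y ↦ 1·3·0·1 = 0
  2*X*Z ↦ 2·3·1·6 = 36
  Y**2 ↦ 1·1·0·1 = 0
  2*Y*Z ↦ 2·1·0·6 = 0
  2*Z**2 ↦ 2·1·1·36 = 72
Sum: F(3, 0, 6) = (-18) + (0) + (36) + (0) + (0) + (72) = 90.
Reducing mod 11: 90 ≡ 2 (mod 11).
Since F(a, b, c) ≡ 2 ≠ 0 (mod 11), P does NOT lie on the curve.


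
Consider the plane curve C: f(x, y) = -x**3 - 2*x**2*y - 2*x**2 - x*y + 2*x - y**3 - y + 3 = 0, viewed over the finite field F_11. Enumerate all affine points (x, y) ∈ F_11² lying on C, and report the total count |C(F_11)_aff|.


Affine F_11-points: {(0, 8), (1, 5), (2, 7), (3, 2), (4, 4), (5, 8), (7, 6), (8, 1), (10, 0), (10, 3), (10, 8)}; count = 11.

For each of the 121 pairs (x, y) ∈ F_11², evaluate f(x, y) mod 11. Record the zeros.
  x = 0: [0↦3, 1↦1, 2↦4, 3↦6, 4↦1, 5↦5, 6↦1, 7↦5, 8↦0, 9↦2, 10↦5]  zeros at y ∈ {8}
  x = 1: [0↦2, 1↦8, 2↦8, 3↦7, 4↦10, 5↦0, 6↦4, 7↦5, 8↦8, 9↦7, 10↦7]  zeros at y ∈ {5}
  x = 2: [0↦2, 1↦1, 2↦5, 3↦8, 4↦4, 5↦9, 6↦6, 7↦0, 8↦7, 9↦10, 10↦3]  zeros at y ∈ {7}
  x = 3: [0↦8, 1↦7, 2↦0, 3↦3, 4↦10, 5↦4, 6↦1, 7↦6, 8↦2, 9↦5, 10↦9]  zeros at y ∈ {2}
  x = 4: [0↦3, 1↦9, 2↦9, 3↦8, 4↦0, 5↦1, 6↦5, 7↦6, 8↦9, 9↦8, 10↦8]  zeros at y ∈ {4}
  x = 5: [0↦3, 1↦1, 2↦4, 3↦6, 4↦1, 5↦5, 6↦1, 7↦5, 8↦0, 9↦2, 10↦5]  zeros at y ∈ {8}
  x = 6: [0↦2, 1↦10, 2↦1, 3↦2, 4↦7, 5↦10, 6↦5, 7↦8, 8↦2, 9↦3, 10↦5]  zeros at y ∈ ∅
  x = 7: [0↦5, 1↦8, 2↦5, 3↦1, 4↦1, 5↦10, 6↦0, 7↦9, 8↦9, 9↦5, 10↦2]  zeros at y ∈ {6}
  x = 8: [0↦6, 1↦0, 2↦10, 3↦8, 4↦10, 5↦10, 6↦2, 7↦2, 8↦4, 9↦2, 10↦1]  zeros at y ∈ {1}
  x = 9: [0↦10, 1↦2, 2↦10, 3↦6, 4↦6, 5↦4, 6↦5, 7↦3, 8↦3, 9↦10, 10↦7]  zeros at y ∈ ∅
  x = 10: [0↦0, 1↦8, 2↦10, 3↦0, 4↦5, 5↦8, 6↦3, 7↦6, 8↦0, 9↦1, 10↦3]  zeros at y ∈ {0, 3, 8}
Collecting zeros: affine points = {(0, 8), (1, 5), (2, 7), (3, 2), (4, 4), (5, 8), (7, 6), (8, 1), (10, 0), (10, 3), (10, 8)}.
Total count |C(F_11)_aff| = 11.


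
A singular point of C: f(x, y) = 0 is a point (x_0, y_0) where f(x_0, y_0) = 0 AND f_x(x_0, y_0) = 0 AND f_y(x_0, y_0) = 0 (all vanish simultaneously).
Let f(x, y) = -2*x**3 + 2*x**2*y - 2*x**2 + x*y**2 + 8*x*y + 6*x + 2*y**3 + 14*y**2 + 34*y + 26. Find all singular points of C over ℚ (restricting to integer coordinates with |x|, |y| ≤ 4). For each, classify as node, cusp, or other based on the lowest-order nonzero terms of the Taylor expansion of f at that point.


Singular points: {(-1, -2)}; classification: cusp.

Compute partial derivatives:
  f_x = -6*x**2 + 4*x*y - 4*x + y**2 + 8*y + 6.
  f_y = 2*x**2 + 2*x*y + 8*x + 6*y**2 + 28*y + 34.
Scan x_0 ∈ {−4, ..., 4}. For each x_0, f_y(x_0, y) is a polynomial in y; find its integer roots y ∈ {−4, ..., 4}, then test f_x and f at those candidates.
  x = -4: f_y(-4, y) = 6*y**2 + 20*y + 34; no integer root y with |y| ≤ 4.
  x = -3: f_y(-3, y) = 6*y**2 + 22*y + 28; no integer root y with |y| ≤ 4.
  x = -2: f_y(-2, y) = 6*y**2 + 24*y + 26; no integer root y with |y| ≤ 4.
  x = -1: f_y(-1, y) = 6*y**2 + 26*y + 28; vanishes at y ∈ {-2}. (-1, -2): f_x = 0, f = 0 — SINGULAR.
  x = 0: f_y(0, y) = 6*y**2 + 28*y + 34; no integer root y with |y| ≤ 4.
  x = 1: f_y(1, y) = 6*y**2 + 30*y + 44; no integer root y with |y| ≤ 4.
  x = 2: f_y(2, y) = 6*y**2 + 32*y + 58; no integer root y with |y| ≤ 4.
  x = 3: f_y(3, y) = 6*y**2 + 34*y + 76; no integer root y with |y| ≤ 4.
  x = 4: f_y(4, y) = 6*y**2 + 36*y + 98; no integer root y with |y| ≤ 4.
Only singular point on the grid: (-1, -2).
Classify: substitute x = -1 + u, y = -2 + v and expand: f = -2*u**3 + 2*u**2*v + u*v**2 + 2*v**3 + v**2.
No constant or linear terms (consistent with a singular point). Quadratic part: v**2. Cubic part: -2*u**3 + 2*u**2*v + u*v**2 + 2*v**3.
The quadratic part v**2 is a perfect square, so there is a single (double) tangent line v = 0, i.e. y = -2. Restricting the cubic part to that line (v = 0) leaves -2*u**3 ≠ 0, so f is not divisible by v and the branch is v² ≈ 2*u**3 to lowest order — this is a cusp.
Classification: cusp.


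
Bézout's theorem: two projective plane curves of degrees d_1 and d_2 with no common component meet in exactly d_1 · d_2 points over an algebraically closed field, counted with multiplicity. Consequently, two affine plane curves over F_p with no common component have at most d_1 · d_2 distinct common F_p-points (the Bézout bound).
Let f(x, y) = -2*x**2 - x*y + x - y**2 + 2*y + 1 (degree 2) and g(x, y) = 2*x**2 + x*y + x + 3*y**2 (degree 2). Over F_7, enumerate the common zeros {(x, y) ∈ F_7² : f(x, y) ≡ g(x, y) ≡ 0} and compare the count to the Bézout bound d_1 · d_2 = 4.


Common zeros: {(1, 1), (3, 0), (3, 6), (4, 2)}; count = 4; Bézout bound = 4.

deg(f) = 2, deg(g) = 2, so Bézout bound = 4.
Scan x ∈ F_7. For each x, list the y ∈ F_7 with f(x, y) ≡ 0 and those with g(x, y) ≡ 0 (mod 7); the common zeros in that column are the intersection.
  x = 0: f ≡ 0 at y ∈ {4, 5}; g ≡ 0 at y ∈ {0}; common: ∅.
  x = 1: f ≡ 0 at y ∈ {0, 1}; g ≡ 0 at y ∈ {1}; common: {1}.
  x = 2: f ≡ 0 at y ∈ {3, 4}; g ≡ 0 at y ∈ ∅; common: ∅.
  x = 3: f ≡ 0 at y ∈ {0, 6}; g ≡ 0 at y ∈ {0, 6}; common: {0, 6}.
  x = 4: f ≡ 0 at y ∈ {2, 3}; g ≡ 0 at y ∈ {2, 6}; common: {2}.
  x = 5: f ≡ 0 at y ∈ {5, 6}; g ≡ 0 at y ∈ {1, 2}; common: ∅.
  x = 6: f ≡ 0 at y ∈ {1, 2}; g ≡ 0 at y ∈ ∅; common: ∅.
Collecting: common zeros = {(1, 1), (3, 0), (3, 6), (4, 2)}, so the count is 4.
Comparison with the Bézout bound: 4 ≤ 4 = deg(f)·deg(g), as expected for curves with no common component (the bound is attained).


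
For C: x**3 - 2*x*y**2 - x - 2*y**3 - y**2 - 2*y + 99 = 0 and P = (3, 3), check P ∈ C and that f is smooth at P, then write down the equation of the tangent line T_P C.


Tangent line at P: 8*x - 98*y + 270 = 0.

Step 1: f(3, 3) = 0, so P lies on C.
Step 2: partial derivatives
  f_x(x, y) = 3*x**2 - 2*y**2 - 1, f_y(x, y) = -4*x*y - 6*y**2 - 2*y - 2.
  f_x(P) = 8, f_y(P) = -98 (gradient nonzero, so P is smooth).
Step 3: tangent line at P: 8·(x − 3) + -98·(y − 3) = 0.
Expanding: 8*x - 98*y + 270 = 0.


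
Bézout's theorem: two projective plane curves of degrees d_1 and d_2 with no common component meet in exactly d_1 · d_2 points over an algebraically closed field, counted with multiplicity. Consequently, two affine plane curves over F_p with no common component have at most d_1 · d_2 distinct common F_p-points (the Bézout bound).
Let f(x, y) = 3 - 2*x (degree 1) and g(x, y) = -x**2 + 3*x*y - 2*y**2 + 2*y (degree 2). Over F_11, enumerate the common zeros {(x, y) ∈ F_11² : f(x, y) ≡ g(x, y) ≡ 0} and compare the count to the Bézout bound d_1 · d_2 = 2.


Common zeros: {(7, 2), (7, 4)}; count = 2; Bézout bound = 2.

deg(f) = 1, deg(g) = 2, so Bézout bound = 2.
Scan x ∈ F_11. For each x, list the y ∈ F_11 with f(x, y) ≡ 0 and those with g(x, y) ≡ 0 (mod 11); the common zeros in that column are the intersection.
  x = 0: f ≡ 0 at y ∈ ∅; g ≡ 0 at y ∈ {0, 1}; common: ∅.
  x = 1: f ≡ 0 at y ∈ ∅; g ≡ 0 at y ∈ ∅; common: ∅.
  x = 2: f ≡ 0 at y ∈ ∅; g ≡ 0 at y ∈ ∅; common: ∅.
  x = 3: f ≡ 0 at y ∈ ∅; g ≡ 0 at y ∈ {1, 10}; common: ∅.
  x = 4: f ≡ 0 at y ∈ ∅; g ≡ 0 at y ∈ ∅; common: ∅.
  x = 5: f ≡ 0 at y ∈ ∅; g ≡ 0 at y ∈ {4, 10}; common: ∅.
  x = 6: f ≡ 0 at y ∈ ∅; g ≡ 0 at y ∈ ∅; common: ∅.
  x = 7: f ≡ 0 at y ∈ {0, 1, 2, 3, 4, 5, 6, 7, 8, 9, 10}; g ≡ 0 at y ∈ {2, 4}; common: {2, 4}.
  x = 8: f ≡ 0 at y ∈ ∅; g ≡ 0 at y ∈ ∅; common: ∅.
  x = 9: f ≡ 0 at y ∈ ∅; g ≡ 0 at y ∈ ∅; common: ∅.
  x = 10: f ≡ 0 at y ∈ ∅; g ≡ 0 at y ∈ {2, 3}; common: ∅.
Collecting: common zeros = {(7, 2), (7, 4)}, so the count is 2.
Comparison with the Bézout bound: 2 ≤ 2 = deg(f)·deg(g), as expected for curves with no common component (the bound is attained).
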